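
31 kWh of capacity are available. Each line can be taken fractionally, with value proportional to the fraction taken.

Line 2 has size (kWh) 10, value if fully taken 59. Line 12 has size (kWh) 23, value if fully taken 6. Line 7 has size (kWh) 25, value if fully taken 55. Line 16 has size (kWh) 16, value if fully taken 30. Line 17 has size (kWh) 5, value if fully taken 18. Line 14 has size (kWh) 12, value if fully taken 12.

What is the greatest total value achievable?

Rank by value-to-size ratio: Line 2 59/10≈5.9, Line 17 18/5≈3.6, Line 7 55/25≈2.2, Line 16 30/16≈1.88, Line 14 12/12≈1, Line 12 6/23≈0.261.
Line 2: take in full, 10 kWh for value 59 → 21 left.
All 5 kWh of Line 17 fit (value 18) → 16 remain.
Only 16 kWh remain; take 16/25 of Line 7 for value 55×16/25 = 35.2.
Total value = 112.2.

112.2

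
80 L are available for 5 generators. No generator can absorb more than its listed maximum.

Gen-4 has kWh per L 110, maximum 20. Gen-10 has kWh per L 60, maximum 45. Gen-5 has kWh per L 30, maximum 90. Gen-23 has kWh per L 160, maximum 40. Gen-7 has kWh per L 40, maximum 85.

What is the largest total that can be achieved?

Highest kWh per L first: Gen-23 160 > Gen-4 110 > Gen-10 60 > Gen-7 40 > Gen-5 30.
Gen-23: +40 to 40 (cap) — 40 left.
Gen-4 takes 20 to reach its cap of 20 — 20 left.
Gen-10: +20 (room for 45) → 20. Pool exhausted.
Total = 110×20 + 60×20 + 160×40 = 9800.

9800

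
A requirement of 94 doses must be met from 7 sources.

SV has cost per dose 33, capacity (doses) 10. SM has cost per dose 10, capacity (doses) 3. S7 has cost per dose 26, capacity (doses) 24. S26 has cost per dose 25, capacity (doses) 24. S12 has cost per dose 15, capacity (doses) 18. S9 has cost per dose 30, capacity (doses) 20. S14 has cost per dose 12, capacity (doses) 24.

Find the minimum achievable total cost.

Use sources in increasing cost order.
Take 3 from SM at 10 ; need 91 more.
Take 24 from S14 at 12 ; need 67 more.
S12 (15): use full 18 ; 49 doses to go.
S26 at 25: take all 24 doses ; 25 still needed.
S7 at 26: take all 24 doses ; 1 still needed.
S9 (30): take the remaining 1 ; done.
SV: unused.
Cost = 3×10 + 24×12 + 18×15 + 24×25 + 24×26 + 1×30 = 1842.

1842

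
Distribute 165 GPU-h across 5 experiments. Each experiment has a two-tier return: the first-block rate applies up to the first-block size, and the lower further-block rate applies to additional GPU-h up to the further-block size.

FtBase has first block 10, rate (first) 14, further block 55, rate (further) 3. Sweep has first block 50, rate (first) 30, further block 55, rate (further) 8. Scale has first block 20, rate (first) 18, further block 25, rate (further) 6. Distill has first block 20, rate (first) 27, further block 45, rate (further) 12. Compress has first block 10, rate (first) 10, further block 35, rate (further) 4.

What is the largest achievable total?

Treat each block as its own option and order by rate: Sweep/first 30 > Distill/first 27 > Scale/first 18 > FtBase/first 14 > Distill/second 12 > Compress/first 10 > Sweep/second 8 > Scale/second 6 > Compress/second 4 > FtBase/second 3.
Sweep first at 30: fill all 50 — 115 left.
Fill Distill first block (20 at 27) — 95 left.
Scale first at 18: fill all 20 — 75 left.
FtBase first at 14: fill all 10 — 65 left.
Distill second at 12: fill all 45 — 20 left.
Compress/first (10): +10 — 10 left.
Sweep second at 8: only 10 left, fill 10.
Total = 30×50 + 27×20 + 18×20 + 14×10 + 12×45 + 10×10 + 8×10 = 3260.

3260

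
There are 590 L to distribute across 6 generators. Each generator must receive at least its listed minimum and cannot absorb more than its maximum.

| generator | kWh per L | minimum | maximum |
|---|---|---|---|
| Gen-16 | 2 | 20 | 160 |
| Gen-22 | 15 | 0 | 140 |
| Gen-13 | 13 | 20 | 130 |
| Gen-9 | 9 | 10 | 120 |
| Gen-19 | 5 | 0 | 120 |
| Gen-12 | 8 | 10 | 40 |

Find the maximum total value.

5870

Meeting every minimum uses 20+0+20+10+0+10 = 60 L, leaving 530.
Order the generators by kWh per L: Gen-22 15 > Gen-13 13 > Gen-9 9 > Gen-12 8 > Gen-19 5 > Gen-16 2.
Gen-22 takes 140 more to reach its cap of 140 — 390 left.
Give Gen-13 110 more to hit its cap of 130 — 280 left.
Gen-9 takes 110 more to reach its cap of 120 — 170 left.
Gen-12 takes 30 more to reach its cap of 40 — 140 left.
Give Gen-19 120 more to hit its cap of 120 — 20 left.
Gen-16: +20 (room for 140) → 40. Pool exhausted.
Total = 2×40 + 15×140 + 13×130 + 9×120 + 5×120 + 8×40 = 5870.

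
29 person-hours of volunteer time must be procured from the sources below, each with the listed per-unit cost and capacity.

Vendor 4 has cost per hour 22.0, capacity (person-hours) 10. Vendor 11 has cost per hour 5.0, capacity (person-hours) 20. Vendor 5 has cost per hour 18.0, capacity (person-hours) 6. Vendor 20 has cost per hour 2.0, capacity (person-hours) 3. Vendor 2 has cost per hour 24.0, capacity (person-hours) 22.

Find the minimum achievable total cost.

Fill from the cheapest source first.
Take 3 from Vendor 20 at 2.0 — need 26 more.
Take 20 from Vendor 11 at 5.0 — need 6 more.
Take 6 from Vendor 5 at 18.0 — need 0 more.
Vendor 4, Vendor 2: unused.
Cost = 3×2.0 + 20×5.0 + 6×18.0 = 214.

214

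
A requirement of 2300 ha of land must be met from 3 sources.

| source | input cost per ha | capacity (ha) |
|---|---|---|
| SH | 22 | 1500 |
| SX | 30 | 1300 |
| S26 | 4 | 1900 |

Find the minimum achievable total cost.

Fill from the cheapest source first.
Take 1900 from S26 at 4 ; need 400 more.
SH (22): take the remaining 400 ; done.
SX: unused.
Cost = 1900×4 + 400×22 = 16400.

16400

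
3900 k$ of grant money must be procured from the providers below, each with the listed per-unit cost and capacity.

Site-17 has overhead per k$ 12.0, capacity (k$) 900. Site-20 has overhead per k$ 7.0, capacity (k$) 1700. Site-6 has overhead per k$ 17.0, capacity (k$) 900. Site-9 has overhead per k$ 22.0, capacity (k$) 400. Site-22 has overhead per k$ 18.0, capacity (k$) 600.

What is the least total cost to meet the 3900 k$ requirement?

Fill from the cheapest provider first.
Site-20 (7.0): use full 1700 — 2200 k$ to go.
Take 900 from Site-17 at 12.0 — need 1300 more.
Site-6 at 17.0: take all 900 k$ — 400 still needed.
Site-22 at 18.0: take 400 of its 600 — requirement met.
Site-9: unused.
Cost = 1700×7.0 + 900×12.0 + 900×17.0 + 400×18.0 = 45200.

45200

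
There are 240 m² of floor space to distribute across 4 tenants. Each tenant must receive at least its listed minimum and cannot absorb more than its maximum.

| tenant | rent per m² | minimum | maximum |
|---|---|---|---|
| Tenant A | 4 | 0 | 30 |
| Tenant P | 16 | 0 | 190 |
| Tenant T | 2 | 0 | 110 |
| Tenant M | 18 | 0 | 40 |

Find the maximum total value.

Meeting every minimum uses 0+0+0+0 = 0 m², leaving 240.
Order the tenants by rent per m²: Tenant M 18 > Tenant P 16 > Tenant A 4 > Tenant T 2.
Tenant M takes 40 more to reach its cap of 40 ; 200 left.
Tenant P: +190 to 190 (cap) ; 10 left.
Only 10 left; Tenant A takes them to reach 10.
Total = 4×10 + 16×190 + 18×40 = 3800.

3800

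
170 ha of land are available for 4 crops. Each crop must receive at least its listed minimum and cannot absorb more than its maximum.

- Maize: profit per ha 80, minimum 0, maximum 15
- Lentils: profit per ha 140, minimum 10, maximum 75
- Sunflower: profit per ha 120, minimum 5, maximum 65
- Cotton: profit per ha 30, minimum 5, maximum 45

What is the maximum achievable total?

19950

Meeting every minimum uses 0+10+5+5 = 20 ha, leaving 150.
Rank by profit per ha: Lentils 140 > Sunflower 120 > Maize 80 > Cotton 30.
Lentils takes 65 more to reach its cap of 75 — 85 left.
Give Sunflower 60 more to hit its cap of 65 — 25 left.
Maize takes 15 more to reach its cap of 15 — 10 left.
Cotton: +10 (room for 40) → 15. Pool exhausted.
Total = 80×15 + 140×75 + 120×65 + 30×15 = 19950.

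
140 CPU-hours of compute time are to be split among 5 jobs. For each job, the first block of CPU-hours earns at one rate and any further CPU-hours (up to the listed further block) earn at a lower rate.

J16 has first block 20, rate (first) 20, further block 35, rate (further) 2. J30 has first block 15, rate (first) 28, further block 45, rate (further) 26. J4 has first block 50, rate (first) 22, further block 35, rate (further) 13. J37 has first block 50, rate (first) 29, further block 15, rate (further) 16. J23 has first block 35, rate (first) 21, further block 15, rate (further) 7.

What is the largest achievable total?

Rank every tier by rate: J37/first 29 > J30/first 28 > J30/second 26 > J4/first 22 > J23/first 21 > J16/first 20 > J37/second 16 > J4/second 13 > J23/second 7 > J16/second 2.
Fill J37 first block (50 at 29) ; 90 left.
J30/first (28): +15 ; 75 left.
J30 second at 26: fill all 45 ; 30 left.
30 remain; put them into J4 first at 22.
Total = 29×50 + 28×15 + 26×45 + 22×30 = 3700.

3700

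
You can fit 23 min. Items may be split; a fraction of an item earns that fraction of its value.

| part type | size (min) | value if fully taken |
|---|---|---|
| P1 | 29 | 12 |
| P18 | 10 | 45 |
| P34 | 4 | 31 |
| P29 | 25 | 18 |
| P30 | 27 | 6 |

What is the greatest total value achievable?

Best value per unit of size first: P34 31/4≈7.75, P18 45/10≈4.5, P29 18/25≈0.72, P1 12/29≈0.414, P30 6/27≈0.222.
Take all of P34 (4 min, value 31) — 19 min left.
Take all of P18 (10 min, value 45) — 9 min left.
Fill the last 9 min with part of P29: 9/25 of it earns 6.48.
Total value = 82.48.

82.48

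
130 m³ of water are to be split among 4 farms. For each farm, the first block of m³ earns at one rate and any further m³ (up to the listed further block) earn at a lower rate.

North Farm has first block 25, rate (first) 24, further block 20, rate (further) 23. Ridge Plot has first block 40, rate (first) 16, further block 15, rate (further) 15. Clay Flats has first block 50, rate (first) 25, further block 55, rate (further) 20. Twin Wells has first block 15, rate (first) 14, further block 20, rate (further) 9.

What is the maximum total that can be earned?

Rank every tier by rate: Clay Flats/first 25 > North Farm/first 24 > North Farm/second 23 > Clay Flats/second 20 > Ridge Plot/first 16 > Ridge Plot/second 15 > Twin Wells/first 14 > Twin Wells/second 9.
Clay Flats first at 25: fill all 50 ; 80 left.
Fill North Farm first block (25 at 24) ; 55 left.
North Farm/second (23): +20 ; 35 left.
Clay Flats/second: +35 of 55 at 20; pool empty.
Total = 25×50 + 24×25 + 23×20 + 20×35 = 3010.

3010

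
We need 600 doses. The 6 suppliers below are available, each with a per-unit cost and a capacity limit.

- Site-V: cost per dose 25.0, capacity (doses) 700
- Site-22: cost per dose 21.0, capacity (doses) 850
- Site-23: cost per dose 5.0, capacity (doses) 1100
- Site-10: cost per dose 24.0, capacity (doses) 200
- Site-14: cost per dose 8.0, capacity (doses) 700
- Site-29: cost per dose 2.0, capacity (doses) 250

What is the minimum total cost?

Use suppliers in increasing cost order.
Site-29 (2.0): use full 250 → 350 doses to go.
Site-23 at 5.0: take 350 of its 1100 → requirement met.
Site-14, Site-22, Site-10, Site-V: unused.
Cost = 250×2.0 + 350×5.0 = 2250.

2250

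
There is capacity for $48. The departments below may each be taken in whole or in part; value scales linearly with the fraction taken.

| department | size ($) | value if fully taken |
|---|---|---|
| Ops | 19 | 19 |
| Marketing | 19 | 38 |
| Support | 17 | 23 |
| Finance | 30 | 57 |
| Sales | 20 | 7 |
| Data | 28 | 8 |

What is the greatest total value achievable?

93.1

Best value per unit of size first: Marketing 38/19≈2, Finance 57/30≈1.9, Support 23/17≈1.35, Ops 19/19≈1, Sales 7/20≈0.35, Data 8/28≈0.286.
Take all of Marketing (19 $, value 38) ; 29 $ left.
Fill the last 29 $ with part of Finance: 29/30 of it earns 55.1.
Total value = 93.1.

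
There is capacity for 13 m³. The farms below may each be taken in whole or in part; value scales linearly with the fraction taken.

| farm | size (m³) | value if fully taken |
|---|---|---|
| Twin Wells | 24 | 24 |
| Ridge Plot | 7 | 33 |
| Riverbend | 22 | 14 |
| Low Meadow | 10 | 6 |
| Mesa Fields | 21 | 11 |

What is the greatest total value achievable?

39

Best value per unit of size first: Ridge Plot 33/7≈4.71, Twin Wells 24/24≈1, Riverbend 14/22≈0.636, Low Meadow 6/10≈0.6, Mesa Fields 11/21≈0.524.
All 7 m³ of Ridge Plot fit (value 33) → 6 remain.
Only 6 m³ remain; take 6/24 of Twin Wells for value 24×6/24 = 6.
Total value = 39.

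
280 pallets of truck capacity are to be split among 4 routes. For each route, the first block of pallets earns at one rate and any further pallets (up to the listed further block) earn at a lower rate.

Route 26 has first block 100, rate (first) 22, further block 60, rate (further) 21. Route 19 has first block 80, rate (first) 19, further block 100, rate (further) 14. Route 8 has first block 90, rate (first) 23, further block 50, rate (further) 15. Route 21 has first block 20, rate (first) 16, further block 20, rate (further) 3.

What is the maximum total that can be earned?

6100

Rank every tier by rate: Route 8/tier1 23 > Route 26/tier1 22 > Route 26/tier2 21 > Route 19/tier1 19 > Route 21/tier1 16 > Route 8/tier2 15 > Route 19/tier2 14 > Route 21/tier2 3.
Route 8/tier1 (23): +90 ; 190 left.
Route 26 tier1 at 22: fill all 100 ; 90 left.
Route 26 tier2 at 21: fill all 60 ; 30 left.
Route 19 tier1 at 19: only 30 left, fill 30.
Total = 23×90 + 22×100 + 21×60 + 19×30 = 6100.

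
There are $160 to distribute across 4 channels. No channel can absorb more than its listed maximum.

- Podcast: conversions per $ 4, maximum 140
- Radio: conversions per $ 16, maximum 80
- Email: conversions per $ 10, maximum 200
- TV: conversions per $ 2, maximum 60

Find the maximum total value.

2080

Order the channels by conversions per $: Radio 16 > Email 10 > Podcast 4 > TV 2.
Radio: +80 to 80 (cap) ; 80 left.
Email: +80 (room for 200) → 80. Pool exhausted.
Total = 16×80 + 10×80 = 2080.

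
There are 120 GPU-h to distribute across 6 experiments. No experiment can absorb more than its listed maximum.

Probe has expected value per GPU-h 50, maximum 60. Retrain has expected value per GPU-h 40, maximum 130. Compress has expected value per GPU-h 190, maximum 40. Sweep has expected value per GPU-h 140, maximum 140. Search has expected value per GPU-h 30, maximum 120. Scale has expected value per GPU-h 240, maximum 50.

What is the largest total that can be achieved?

23800

Rank by expected value per GPU-h: Scale 240 > Compress 190 > Sweep 140 > Probe 50 > Retrain 40 > Search 30.
Scale: +50 to 50 (cap) — 70 left.
Compress takes 40 to reach its cap of 40 — 30 left.
Only 30 left; Sweep takes them to reach 30.
Total = 190×40 + 140×30 + 240×50 = 23800.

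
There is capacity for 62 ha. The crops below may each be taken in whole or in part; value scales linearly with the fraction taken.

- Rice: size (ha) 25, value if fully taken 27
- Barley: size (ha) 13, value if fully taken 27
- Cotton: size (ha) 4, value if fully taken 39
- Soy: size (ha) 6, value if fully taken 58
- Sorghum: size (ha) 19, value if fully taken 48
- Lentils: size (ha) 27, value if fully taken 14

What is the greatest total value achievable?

193.6

Rank by value-to-size ratio: Cotton 39/4≈9.75, Soy 58/6≈9.67, Sorghum 48/19≈2.53, Barley 27/13≈2.08, Rice 27/25≈1.08, Lentils 14/27≈0.519.
Cotton: take in full, 4 ha for value 39 → 58 left.
Take all of Soy (6 ha, value 58) → 52 ha left.
All 19 ha of Sorghum fit (value 48) → 33 remain.
Barley: take in full, 13 ha for value 27 → 20 left.
Only 20 ha remain; take 20/25 of Rice for value 27×20/25 = 21.6.
Total value = 193.6.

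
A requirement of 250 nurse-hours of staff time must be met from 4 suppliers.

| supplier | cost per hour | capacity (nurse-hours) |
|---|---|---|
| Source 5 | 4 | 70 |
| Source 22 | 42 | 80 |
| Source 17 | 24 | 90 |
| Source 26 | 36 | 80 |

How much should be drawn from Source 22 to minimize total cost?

10

Fill from the cheapest supplier first.
Source 5 (4): use full 70 — 180 nurse-hours to go.
Source 17 at 24: take all 90 nurse-hours — 90 still needed.
Source 26 at 36: take all 80 nurse-hours — 10 still needed.
Take 10 from Source 22 at 42 to finish.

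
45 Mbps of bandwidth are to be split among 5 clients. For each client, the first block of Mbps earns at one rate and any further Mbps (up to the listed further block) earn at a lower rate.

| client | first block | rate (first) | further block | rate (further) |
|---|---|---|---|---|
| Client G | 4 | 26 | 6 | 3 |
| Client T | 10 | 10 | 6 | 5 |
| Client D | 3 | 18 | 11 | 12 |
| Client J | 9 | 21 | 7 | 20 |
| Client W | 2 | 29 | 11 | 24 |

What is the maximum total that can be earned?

Treat each block as its own option and order by rate: Client W/first 29 > Client G/first 26 > Client W/second 24 > Client J/first 21 > Client J/second 20 > Client D/first 18 > Client D/second 12 > Client T/first 10 > Client T/second 5 > Client G/second 3.
Client W first at 29: fill all 2 — 43 left.
Fill Client G first block (4 at 26) — 39 left.
Fill Client W second block (11 at 24) — 28 left.
Fill Client J first block (9 at 21) — 19 left.
Fill Client J second block (7 at 20) — 12 left.
Fill Client D first block (3 at 18) — 9 left.
Client D/second: +9 of 11 at 12; pool empty.
Total = 29×2 + 26×4 + 24×11 + 21×9 + 20×7 + 18×3 + 12×9 = 917.

917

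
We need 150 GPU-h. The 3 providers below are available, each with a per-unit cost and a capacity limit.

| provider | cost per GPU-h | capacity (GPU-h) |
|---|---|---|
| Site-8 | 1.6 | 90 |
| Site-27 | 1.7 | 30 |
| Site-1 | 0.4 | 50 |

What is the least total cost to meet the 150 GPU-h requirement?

Cheapest first:
Take 50 from Site-1 at 0.4 ; need 100 more.
Site-8 (1.6): use full 90 ; 10 GPU-h to go.
Site-27 at 1.7: take 10 of its 30 ; requirement met.
Cost = 50×0.4 + 90×1.6 + 10×1.7 = 181.

181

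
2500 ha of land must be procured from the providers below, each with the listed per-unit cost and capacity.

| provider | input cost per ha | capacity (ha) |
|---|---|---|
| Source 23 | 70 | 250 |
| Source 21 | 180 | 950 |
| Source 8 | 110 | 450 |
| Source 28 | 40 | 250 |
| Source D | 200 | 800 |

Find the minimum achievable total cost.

368000

Fill from the cheapest provider first.
Source 28 (40): use full 250 ; 2250 ha to go.
Take 250 from Source 23 at 70 ; need 2000 more.
Source 8 at 110: take all 450 ha ; 1550 still needed.
Source 21 at 180: take all 950 ha ; 600 still needed.
Source D (200): take the remaining 600 ; done.
Cost = 250×40 + 250×70 + 450×110 + 950×180 + 600×200 = 368000.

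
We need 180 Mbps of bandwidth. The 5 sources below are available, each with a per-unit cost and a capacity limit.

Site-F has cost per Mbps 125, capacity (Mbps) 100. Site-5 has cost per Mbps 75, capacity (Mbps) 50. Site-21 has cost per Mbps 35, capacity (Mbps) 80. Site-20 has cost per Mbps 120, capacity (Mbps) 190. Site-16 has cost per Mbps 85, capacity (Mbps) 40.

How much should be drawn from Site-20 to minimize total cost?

10

Use sources in increasing cost order.
Site-21 at 35: take all 80 Mbps → 100 still needed.
Site-5 at 75: take all 50 Mbps → 50 still needed.
Site-16 (85): use full 40 → 10 Mbps to go.
Take 10 from Site-20 at 120 to finish.
Site-F: unused.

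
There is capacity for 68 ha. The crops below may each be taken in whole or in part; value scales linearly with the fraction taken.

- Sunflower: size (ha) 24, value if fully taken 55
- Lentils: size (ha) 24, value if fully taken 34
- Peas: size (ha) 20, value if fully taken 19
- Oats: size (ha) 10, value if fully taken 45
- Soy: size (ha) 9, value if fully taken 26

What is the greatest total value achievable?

Sort by value density: Oats 45/10≈4.5, Soy 26/9≈2.89, Sunflower 55/24≈2.29, Lentils 34/24≈1.42, Peas 19/20≈0.95.
All 10 ha of Oats fit (value 45) ; 58 remain.
All 9 ha of Soy fit (value 26) ; 49 remain.
All 24 ha of Sunflower fit (value 55) ; 25 remain.
All 24 ha of Lentils fit (value 34) ; 1 remain.
Fill the last 1 ha with part of Peas: 1/20 of it earns 0.95.
Total value = 160.95.

160.95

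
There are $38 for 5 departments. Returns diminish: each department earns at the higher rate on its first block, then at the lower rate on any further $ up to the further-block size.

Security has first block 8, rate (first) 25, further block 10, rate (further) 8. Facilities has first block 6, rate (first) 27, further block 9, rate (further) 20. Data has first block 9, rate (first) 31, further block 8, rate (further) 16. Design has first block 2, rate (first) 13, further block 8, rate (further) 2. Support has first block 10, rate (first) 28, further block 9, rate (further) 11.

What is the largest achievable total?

Rank every tier by rate: Data/tier1 31 > Support/tier1 28 > Facilities/tier1 27 > Security/tier1 25 > Facilities/tier2 20 > Data/tier2 16 > Design/tier1 13 > Support/tier2 11 > Security/tier2 8 > Design/tier2 2.
Data/tier1 (31): +9 — 29 left.
Fill Support tier1 block (10 at 28) — 19 left.
Facilities/tier1 (27): +6 — 13 left.
Security/tier1 (25): +8 — 5 left.
Facilities/tier2: +5 of 9 at 20; pool empty.
Total = 31×9 + 28×10 + 27×6 + 25×8 + 20×5 = 1021.

1021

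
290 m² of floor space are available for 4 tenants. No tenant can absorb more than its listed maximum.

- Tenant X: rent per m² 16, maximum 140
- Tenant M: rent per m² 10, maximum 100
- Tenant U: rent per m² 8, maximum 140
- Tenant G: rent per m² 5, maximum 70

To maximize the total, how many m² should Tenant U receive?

50

Highest rent per m² first: Tenant X 16 > Tenant M 10 > Tenant U 8 > Tenant G 5.
Give Tenant X 140 to hit its cap of 140 → 150 left.
Give Tenant M 100 to hit its cap of 100 → 50 left.
Tenant U: +50 (room for 140) → 50. Pool exhausted.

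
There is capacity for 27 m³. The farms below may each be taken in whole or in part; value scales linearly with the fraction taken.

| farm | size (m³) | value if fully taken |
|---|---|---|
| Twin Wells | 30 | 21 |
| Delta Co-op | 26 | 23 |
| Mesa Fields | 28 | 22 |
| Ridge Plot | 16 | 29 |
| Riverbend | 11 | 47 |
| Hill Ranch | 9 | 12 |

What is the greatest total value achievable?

Rank by value-to-size ratio: Riverbend 47/11≈4.27, Ridge Plot 29/16≈1.81, Hill Ranch 12/9≈1.33, Delta Co-op 23/26≈0.885, Mesa Fields 22/28≈0.786, Twin Wells 21/30≈0.7.
Take all of Riverbend (11 m³, value 47) — 16 m³ left.
All 16 m³ of Ridge Plot fit (value 29) — 0 remain.
Total value = 76.

76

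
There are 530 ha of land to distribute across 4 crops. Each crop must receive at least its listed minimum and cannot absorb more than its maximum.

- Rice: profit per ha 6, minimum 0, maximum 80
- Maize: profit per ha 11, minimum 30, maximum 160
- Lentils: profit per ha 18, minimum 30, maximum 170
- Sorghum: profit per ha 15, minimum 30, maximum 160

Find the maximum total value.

7460

Meeting every minimum uses 0+30+30+30 = 90 ha, leaving 440.
Rank by profit per ha: Lentils 18 > Sorghum 15 > Maize 11 > Rice 6.
Lentils: +140 to 170 (cap) ; 300 left.
Sorghum: +130 to 160 (cap) ; 170 left.
Give Maize 130 more to hit its cap of 160 ; 40 left.
Rice: +40 (room for 80) → 40. Pool exhausted.
Total = 6×40 + 11×160 + 18×170 + 15×160 = 7460.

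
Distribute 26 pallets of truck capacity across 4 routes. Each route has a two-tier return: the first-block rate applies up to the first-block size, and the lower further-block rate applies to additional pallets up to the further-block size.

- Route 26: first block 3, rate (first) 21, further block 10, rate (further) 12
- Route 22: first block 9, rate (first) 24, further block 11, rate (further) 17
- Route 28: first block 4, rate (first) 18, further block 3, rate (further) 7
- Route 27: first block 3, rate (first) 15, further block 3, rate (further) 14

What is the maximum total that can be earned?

Rank every tier by rate: Route 22/T1 24 > Route 26/T1 21 > Route 28/T1 18 > Route 22/T2 17 > Route 27/T1 15 > Route 27/T2 14 > Route 26/T2 12 > Route 28/T2 7.
Route 22 T1 at 24: fill all 9 — 17 left.
Fill Route 26 T1 block (3 at 21) — 14 left.
Fill Route 28 T1 block (4 at 18) — 10 left.
Route 22 T2 at 17: only 10 left, fill 10.
Total = 24×9 + 21×3 + 18×4 + 17×10 = 521.

521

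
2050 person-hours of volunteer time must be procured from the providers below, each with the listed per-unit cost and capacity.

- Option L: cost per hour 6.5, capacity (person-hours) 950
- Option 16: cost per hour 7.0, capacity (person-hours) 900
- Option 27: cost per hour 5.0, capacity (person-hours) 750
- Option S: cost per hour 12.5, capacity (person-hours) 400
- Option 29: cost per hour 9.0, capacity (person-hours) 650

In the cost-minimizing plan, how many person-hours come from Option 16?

350

Use providers in increasing cost order.
Option 27 (5.0): use full 750 — 1300 person-hours to go.
Take 950 from Option L at 6.5 — need 350 more.
Take 350 from Option 16 at 7.0 to finish.
Option 29, Option S: unused.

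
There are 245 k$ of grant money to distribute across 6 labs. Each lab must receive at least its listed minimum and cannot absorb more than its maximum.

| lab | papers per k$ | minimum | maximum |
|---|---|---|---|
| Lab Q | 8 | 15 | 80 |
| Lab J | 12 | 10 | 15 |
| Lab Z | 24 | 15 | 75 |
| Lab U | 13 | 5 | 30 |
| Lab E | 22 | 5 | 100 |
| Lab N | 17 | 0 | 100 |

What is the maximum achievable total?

Meeting every minimum uses 15+10+15+5+5+0 = 50 k$, leaving 195.
Highest papers per k$ first: Lab Z 24 > Lab E 22 > Lab N 17 > Lab U 13 > Lab J 12 > Lab Q 8.
Give Lab Z 60 more to hit its cap of 75 → 135 left.
Give Lab E 95 more to hit its cap of 100 → 40 left.
Lab N has room for 100 more but only 40 remain, so it gets 40.
Total = 8×15 + 12×10 + 24×75 + 13×5 + 22×100 + 17×40 = 4985.

4985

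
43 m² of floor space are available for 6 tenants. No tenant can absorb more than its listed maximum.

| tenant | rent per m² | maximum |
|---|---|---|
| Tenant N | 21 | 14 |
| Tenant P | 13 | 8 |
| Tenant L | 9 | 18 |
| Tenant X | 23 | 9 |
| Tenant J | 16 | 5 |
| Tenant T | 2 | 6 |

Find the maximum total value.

Rank by rent per m²: Tenant X 23 > Tenant N 21 > Tenant J 16 > Tenant P 13 > Tenant L 9 > Tenant T 2.
Give Tenant X 9 to hit its cap of 9 ; 34 left.
Give Tenant N 14 to hit its cap of 14 ; 20 left.
Tenant J takes 5 to reach its cap of 5 ; 15 left.
Tenant P takes 8 to reach its cap of 8 ; 7 left.
Tenant L: +7 (room for 18) → 7. Pool exhausted.
Total = 21×14 + 13×8 + 9×7 + 23×9 + 16×5 = 748.

748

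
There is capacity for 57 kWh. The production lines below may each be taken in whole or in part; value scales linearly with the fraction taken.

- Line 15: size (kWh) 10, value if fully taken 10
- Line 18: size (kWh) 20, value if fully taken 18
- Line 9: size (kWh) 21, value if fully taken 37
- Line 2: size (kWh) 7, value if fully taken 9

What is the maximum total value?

73.1

Rank by value-to-size ratio: Line 9 37/21≈1.76, Line 2 9/7≈1.29, Line 15 10/10≈1, Line 18 18/20≈0.9.
Line 9: take in full, 21 kWh for value 37 — 36 left.
Line 2: take in full, 7 kWh for value 9 — 29 left.
All 10 kWh of Line 15 fit (value 10) — 19 remain.
Fill the last 19 kWh with part of Line 18: 19/20 of it earns 17.1.
Total value = 73.1.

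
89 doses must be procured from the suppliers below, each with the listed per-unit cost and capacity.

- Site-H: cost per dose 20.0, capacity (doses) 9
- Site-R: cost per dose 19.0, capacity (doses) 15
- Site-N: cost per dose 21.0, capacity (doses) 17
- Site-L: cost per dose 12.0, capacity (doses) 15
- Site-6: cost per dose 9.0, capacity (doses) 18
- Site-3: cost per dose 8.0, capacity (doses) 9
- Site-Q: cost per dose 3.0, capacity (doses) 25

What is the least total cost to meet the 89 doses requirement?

Cheapest first:
Take 25 from Site-Q at 3.0 → need 64 more.
Site-3 (8.0): use full 9 → 55 doses to go.
Take 18 from Site-6 at 9.0 → need 37 more.
Site-L at 12.0: take all 15 doses → 22 still needed.
Site-R (19.0): use full 15 → 7 doses to go.
Site-H (20.0): take the remaining 7 → done.
Site-N: unused.
Cost = 25×3.0 + 9×8.0 + 18×9.0 + 15×12.0 + 15×19.0 + 7×20.0 = 914.

914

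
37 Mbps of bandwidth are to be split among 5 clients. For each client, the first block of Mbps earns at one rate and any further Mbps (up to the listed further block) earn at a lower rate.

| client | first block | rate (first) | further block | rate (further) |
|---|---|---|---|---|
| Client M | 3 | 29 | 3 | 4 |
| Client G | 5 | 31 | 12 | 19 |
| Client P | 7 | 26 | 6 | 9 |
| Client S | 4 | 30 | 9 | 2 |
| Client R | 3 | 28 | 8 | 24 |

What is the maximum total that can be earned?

953

Rank every tier by rate: Client G/first 31 > Client S/first 30 > Client M/first 29 > Client R/first 28 > Client P/first 26 > Client R/second 24 > Client G/second 19 > Client P/second 9 > Client M/second 4 > Client S/second 2.
Fill Client G first block (5 at 31) → 32 left.
Client S/first (30): +4 → 28 left.
Fill Client M first block (3 at 29) → 25 left.
Fill Client R first block (3 at 28) → 22 left.
Fill Client P first block (7 at 26) → 15 left.
Client R second at 24: fill all 8 → 7 left.
Client G second at 19: only 7 left, fill 7.
Total = 31×5 + 30×4 + 29×3 + 28×3 + 26×7 + 24×8 + 19×7 = 953.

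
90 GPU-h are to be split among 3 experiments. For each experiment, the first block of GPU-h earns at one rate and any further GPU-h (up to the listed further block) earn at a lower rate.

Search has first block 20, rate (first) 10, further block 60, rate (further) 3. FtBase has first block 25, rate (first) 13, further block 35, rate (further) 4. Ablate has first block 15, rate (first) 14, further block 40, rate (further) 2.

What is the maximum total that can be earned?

Treat each block as its own option and order by rate: Ablate/first 14 > FtBase/first 13 > Search/first 10 > FtBase/second 4 > Search/second 3 > Ablate/second 2.
Fill Ablate first block (15 at 14) ; 75 left.
FtBase/first (13): +25 ; 50 left.
Fill Search first block (20 at 10) ; 30 left.
FtBase second at 4: only 30 left, fill 30.
Total = 14×15 + 13×25 + 10×20 + 4×30 = 855.

855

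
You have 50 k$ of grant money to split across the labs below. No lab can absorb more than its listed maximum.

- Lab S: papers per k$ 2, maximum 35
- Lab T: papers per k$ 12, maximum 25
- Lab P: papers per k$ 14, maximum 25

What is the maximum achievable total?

650

Order the labs by papers per k$: Lab P 14 > Lab T 12 > Lab S 2.
Lab P: +25 to 25 (cap) — 25 left.
Give Lab T 25 to hit its cap of 25 — 0 left.
Total = 12×25 + 14×25 = 650.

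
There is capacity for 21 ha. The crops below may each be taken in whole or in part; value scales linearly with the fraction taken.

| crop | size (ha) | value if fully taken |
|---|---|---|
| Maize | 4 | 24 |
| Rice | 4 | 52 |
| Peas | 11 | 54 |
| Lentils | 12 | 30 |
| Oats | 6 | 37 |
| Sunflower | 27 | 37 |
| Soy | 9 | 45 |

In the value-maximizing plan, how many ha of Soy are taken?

Best value per unit of size first: Rice 52/4≈13, Oats 37/6≈6.17, Maize 24/4≈6, Soy 45/9≈5, Peas 54/11≈4.91, Lentils 30/12≈2.5, Sunflower 37/27≈1.37.
All 4 ha of Rice fit (value 52) ; 17 remain.
Oats: take in full, 6 ha for value 37 ; 11 left.
Take all of Maize (4 ha, value 24) ; 7 ha left.
7 ha left: a 7/9 share of Soy gives 45×7/9 = 35.

7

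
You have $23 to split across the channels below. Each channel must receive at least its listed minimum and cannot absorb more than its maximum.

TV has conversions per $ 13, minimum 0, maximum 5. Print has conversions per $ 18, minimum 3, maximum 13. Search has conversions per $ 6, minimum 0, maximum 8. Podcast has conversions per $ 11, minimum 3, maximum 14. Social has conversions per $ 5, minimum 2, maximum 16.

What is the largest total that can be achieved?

Meeting every minimum uses 0+3+0+3+2 = 8 $, leaving 15.
Rank by conversions per $: Print 18 > TV 13 > Podcast 11 > Search 6 > Social 5.
Print takes 10 more to reach its cap of 13 — 5 left.
Give TV 5 more to hit its cap of 5 — 0 left.
Total = 13×5 + 18×13 + 11×3 + 5×2 = 342.

342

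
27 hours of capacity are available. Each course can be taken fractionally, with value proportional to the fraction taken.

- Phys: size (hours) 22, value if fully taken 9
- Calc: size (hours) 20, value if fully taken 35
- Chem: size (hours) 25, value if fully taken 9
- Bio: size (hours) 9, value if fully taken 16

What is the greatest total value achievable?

Rank by value-to-size ratio: Bio 16/9≈1.78, Calc 35/20≈1.75, Phys 9/22≈0.409, Chem 9/25≈0.36.
Take all of Bio (9 hours, value 16) → 18 hours left.
Fill the last 18 hours with part of Calc: 18/20 of it earns 31.5.
Total value = 47.5.

47.5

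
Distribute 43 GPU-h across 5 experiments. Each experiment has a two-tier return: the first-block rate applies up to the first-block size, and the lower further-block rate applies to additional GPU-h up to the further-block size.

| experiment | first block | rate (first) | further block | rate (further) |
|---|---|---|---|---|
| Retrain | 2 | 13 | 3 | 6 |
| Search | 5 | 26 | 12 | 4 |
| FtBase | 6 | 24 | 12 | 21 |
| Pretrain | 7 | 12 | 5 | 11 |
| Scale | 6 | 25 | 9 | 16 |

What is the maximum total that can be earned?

882

Rank every tier by rate: Search/T1 26 > Scale/T1 25 > FtBase/T1 24 > FtBase/T2 21 > Scale/T2 16 > Retrain/T1 13 > Pretrain/T1 12 > Pretrain/T2 11 > Retrain/T2 6 > Search/T2 4.
Fill Search T1 block (5 at 26) → 38 left.
Scale/T1 (25): +6 → 32 left.
Fill FtBase T1 block (6 at 24) → 26 left.
FtBase T2 at 21: fill all 12 → 14 left.
Fill Scale T2 block (9 at 16) → 5 left.
Retrain/T1 (13): +2 → 3 left.
Pretrain T1 at 12: only 3 left, fill 3.
Total = 26×5 + 25×6 + 24×6 + 21×12 + 16×9 + 13×2 + 12×3 = 882.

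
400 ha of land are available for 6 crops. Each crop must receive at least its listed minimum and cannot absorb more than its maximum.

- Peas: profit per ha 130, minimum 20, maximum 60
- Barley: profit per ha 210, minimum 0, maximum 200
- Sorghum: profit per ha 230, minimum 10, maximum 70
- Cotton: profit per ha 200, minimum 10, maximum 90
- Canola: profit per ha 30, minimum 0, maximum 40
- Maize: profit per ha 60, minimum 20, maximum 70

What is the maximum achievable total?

Meeting every minimum uses 20+0+10+10+0+20 = 60 ha, leaving 340.
Rank by profit per ha: Sorghum 230 > Barley 210 > Cotton 200 > Peas 130 > Maize 60 > Canola 30.
Give Sorghum 60 more to hit its cap of 70 → 280 left.
Give Barley 200 more to hit its cap of 200 → 80 left.
Cotton takes 80 more to reach its cap of 90 → 0 left.
Total = 130×20 + 210×200 + 230×70 + 200×90 + 60×20 = 79900.

79900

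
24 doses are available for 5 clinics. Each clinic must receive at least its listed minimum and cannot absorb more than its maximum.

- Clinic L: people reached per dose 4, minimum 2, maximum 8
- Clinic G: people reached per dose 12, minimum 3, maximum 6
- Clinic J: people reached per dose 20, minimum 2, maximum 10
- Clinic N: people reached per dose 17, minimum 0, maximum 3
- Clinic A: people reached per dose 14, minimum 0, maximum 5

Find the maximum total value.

377

Meeting every minimum uses 2+3+2+0+0 = 7 doses, leaving 17.
Highest people reached per dose first: Clinic J 20 > Clinic N 17 > Clinic A 14 > Clinic G 12 > Clinic L 4.
Clinic J takes 8 more to reach its cap of 10 ; 9 left.
Clinic N: +3 to 3 (cap) ; 6 left.
Give Clinic A 5 more to hit its cap of 5 ; 1 left.
Clinic G has room for 3 more but only 1 remain, so it gets 4.
Total = 4×2 + 12×4 + 20×10 + 17×3 + 14×5 = 377.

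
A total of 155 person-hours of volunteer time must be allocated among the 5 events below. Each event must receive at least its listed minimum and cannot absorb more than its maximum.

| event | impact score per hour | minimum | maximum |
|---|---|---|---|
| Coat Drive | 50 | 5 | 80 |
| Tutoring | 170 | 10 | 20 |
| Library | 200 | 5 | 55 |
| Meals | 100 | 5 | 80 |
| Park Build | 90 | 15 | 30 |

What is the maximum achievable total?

22000

Meeting every minimum uses 5+10+5+5+15 = 40 person-hours, leaving 115.
Order the events by impact score per hour: Library 200 > Tutoring 170 > Meals 100 > Park Build 90 > Coat Drive 50.
Give Library 50 more to hit its cap of 55 — 65 left.
Give Tutoring 10 more to hit its cap of 20 — 55 left.
Meals has room for 75 more but only 55 remain, so it gets 60.
Total = 50×5 + 170×20 + 200×55 + 100×60 + 90×15 = 22000.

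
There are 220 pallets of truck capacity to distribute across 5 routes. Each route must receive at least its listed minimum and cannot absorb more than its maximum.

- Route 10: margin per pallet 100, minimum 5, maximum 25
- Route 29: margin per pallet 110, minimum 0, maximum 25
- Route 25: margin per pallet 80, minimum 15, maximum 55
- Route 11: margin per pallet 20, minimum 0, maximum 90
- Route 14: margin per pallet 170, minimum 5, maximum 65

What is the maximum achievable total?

21700

Meeting every minimum uses 5+0+15+0+5 = 25 pallets, leaving 195.
Highest margin per pallet first: Route 14 170 > Route 29 110 > Route 10 100 > Route 25 80 > Route 11 20.
Route 14: +60 to 65 (cap) ; 135 left.
Route 29 takes 25 more to reach its cap of 25 ; 110 left.
Route 10 takes 20 more to reach its cap of 25 ; 90 left.
Route 25 takes 40 more to reach its cap of 55 ; 50 left.
Only 50 left; Route 11 takes them to reach 50.
Total = 100×25 + 110×25 + 80×55 + 20×50 + 170×65 = 21700.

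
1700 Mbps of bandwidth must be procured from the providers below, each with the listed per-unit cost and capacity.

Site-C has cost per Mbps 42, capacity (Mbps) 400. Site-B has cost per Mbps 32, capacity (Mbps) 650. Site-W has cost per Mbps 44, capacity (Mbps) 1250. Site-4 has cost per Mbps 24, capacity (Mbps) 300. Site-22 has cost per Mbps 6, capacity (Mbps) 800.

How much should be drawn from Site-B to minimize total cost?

Fill from the cheapest provider first.
Site-22 (6): use full 800 ; 900 Mbps to go.
Site-4 at 24: take all 300 Mbps ; 600 still needed.
Site-B (32): take the remaining 600 ; done.
Site-C, Site-W: unused.

600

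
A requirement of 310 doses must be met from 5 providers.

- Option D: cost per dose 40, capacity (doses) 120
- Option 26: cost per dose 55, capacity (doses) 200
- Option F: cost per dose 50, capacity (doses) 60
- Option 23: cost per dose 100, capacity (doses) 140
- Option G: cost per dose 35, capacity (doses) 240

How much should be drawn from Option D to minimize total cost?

Fill from the cheapest provider first.
Option G (35): use full 240 → 70 doses to go.
Option D at 40: take 70 of its 120 → requirement met.
Option F, Option 26, Option 23: unused.

70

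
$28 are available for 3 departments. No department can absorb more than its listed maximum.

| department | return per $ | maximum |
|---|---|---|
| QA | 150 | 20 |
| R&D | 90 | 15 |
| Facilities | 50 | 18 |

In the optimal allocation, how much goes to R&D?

8

Rank by return per $: QA 150 > R&D 90 > Facilities 50.
QA: +20 to 20 (cap) → 8 left.
Only 8 left; R&D takes them to reach 8.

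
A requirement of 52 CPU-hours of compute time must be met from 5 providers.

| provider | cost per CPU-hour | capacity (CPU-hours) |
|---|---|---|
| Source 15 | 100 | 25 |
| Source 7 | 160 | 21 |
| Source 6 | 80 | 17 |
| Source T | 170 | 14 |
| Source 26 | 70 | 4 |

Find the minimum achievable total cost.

Fill from the cheapest provider first.
Take 4 from Source 26 at 70 → need 48 more.
Source 6 at 80: take all 17 CPU-hours → 31 still needed.
Take 25 from Source 15 at 100 → need 6 more.
Source 7 (160): take the remaining 6 → done.
Source T: unused.
Cost = 4×70 + 17×80 + 25×100 + 6×160 = 5100.

5100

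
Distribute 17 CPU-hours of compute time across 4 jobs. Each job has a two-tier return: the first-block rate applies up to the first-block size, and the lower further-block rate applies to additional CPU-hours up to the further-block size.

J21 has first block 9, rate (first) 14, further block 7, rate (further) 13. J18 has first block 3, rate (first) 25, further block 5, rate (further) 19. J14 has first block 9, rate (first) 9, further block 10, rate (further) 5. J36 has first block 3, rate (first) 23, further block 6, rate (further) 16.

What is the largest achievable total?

335

Rank every tier by rate: J18/first 25 > J36/first 23 > J18/second 19 > J36/second 16 > J21/first 14 > J21/second 13 > J14/first 9 > J14/second 5.
J18 first at 25: fill all 3 → 14 left.
Fill J36 first block (3 at 23) → 11 left.
J18 second at 19: fill all 5 → 6 left.
J36/second (16): +6 → 0 left.
Total = 25×3 + 23×3 + 19×5 + 16×6 = 335.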